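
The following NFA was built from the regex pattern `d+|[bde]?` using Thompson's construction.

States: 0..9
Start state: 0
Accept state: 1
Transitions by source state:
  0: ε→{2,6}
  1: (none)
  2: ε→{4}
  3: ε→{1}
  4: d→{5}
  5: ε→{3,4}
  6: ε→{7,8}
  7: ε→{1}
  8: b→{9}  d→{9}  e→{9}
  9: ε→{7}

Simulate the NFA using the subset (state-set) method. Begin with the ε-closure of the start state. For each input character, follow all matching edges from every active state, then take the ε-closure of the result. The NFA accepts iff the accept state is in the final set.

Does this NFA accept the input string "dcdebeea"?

Answer: REJECT

Steps:
start: ε-closure({0}) = {0,1,2,4,6,7,8}
'd' @ 1: {1,3,4,5,7,9}  (accept∈set)
'c' @ 2: {}  — dead — no transitions
rest 'debeea' ignored (set empty)
end set {} — state 1 not in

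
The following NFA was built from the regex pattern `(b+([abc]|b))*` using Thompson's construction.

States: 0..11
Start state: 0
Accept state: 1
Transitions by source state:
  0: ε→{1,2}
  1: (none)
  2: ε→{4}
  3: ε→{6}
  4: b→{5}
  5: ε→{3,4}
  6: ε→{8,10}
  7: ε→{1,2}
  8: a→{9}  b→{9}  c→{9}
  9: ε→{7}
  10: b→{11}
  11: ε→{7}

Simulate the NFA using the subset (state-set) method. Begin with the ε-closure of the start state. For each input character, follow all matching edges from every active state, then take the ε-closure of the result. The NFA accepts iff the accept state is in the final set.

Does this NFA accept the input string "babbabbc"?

S₀ = ε-closure({0}) = {0,1,2,4}
'b' @ 1: {3,4,5,6,8,10}
'a' @ 2: {1,2,4,7,9}  [accepting]
'b' @ 3: {3,4,5,6,8,10}
'b' @ 4: {1,2,3,4,5,6,7,8,9,10,11}  [accepting]
'a' @ 5: {1,2,4,7,9}  [accepting]
'b' @ 6: {3,4,5,6,8,10}
'b' @ 7: {1,2,3,4,5,6,7,8,9,10,11}  [accepting]
'c' @ 8: {1,2,4,7,9}  [accepting]
end set {1,2,4,7,9} — state 1 in

Answer: ACCEPT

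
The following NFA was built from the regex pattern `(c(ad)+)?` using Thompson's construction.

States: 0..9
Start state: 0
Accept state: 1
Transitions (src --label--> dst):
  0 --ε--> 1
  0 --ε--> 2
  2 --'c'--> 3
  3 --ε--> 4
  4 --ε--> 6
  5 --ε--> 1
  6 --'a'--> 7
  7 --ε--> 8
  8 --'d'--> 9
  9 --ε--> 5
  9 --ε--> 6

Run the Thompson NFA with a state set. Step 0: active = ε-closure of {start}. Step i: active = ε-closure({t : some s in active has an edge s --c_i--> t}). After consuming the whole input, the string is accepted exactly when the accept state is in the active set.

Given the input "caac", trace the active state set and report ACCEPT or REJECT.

start: ε-closure({0}) = {0,1,2}
'c' @ 1: {3,4,6}
'a' @ 2: {7,8}
'a' @ 3: {}  — state set empty
rest 'c' ignored (set empty)
final: {}; accept 1 not in set

Answer: REJECT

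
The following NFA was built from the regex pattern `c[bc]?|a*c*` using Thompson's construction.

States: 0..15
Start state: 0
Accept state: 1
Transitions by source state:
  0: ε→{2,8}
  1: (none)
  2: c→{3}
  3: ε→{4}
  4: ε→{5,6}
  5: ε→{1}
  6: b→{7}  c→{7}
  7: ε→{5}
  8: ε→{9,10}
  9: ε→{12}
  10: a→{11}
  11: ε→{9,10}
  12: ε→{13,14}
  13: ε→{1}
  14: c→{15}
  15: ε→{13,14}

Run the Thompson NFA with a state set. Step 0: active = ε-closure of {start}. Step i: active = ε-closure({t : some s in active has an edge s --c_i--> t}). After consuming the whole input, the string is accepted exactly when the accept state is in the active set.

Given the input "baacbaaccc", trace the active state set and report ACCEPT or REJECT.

Answer: REJECT

Derivation:
initial (ε-close {0}): {0,1,2,8,9,10,12,13,14}
'b' @ 1: {}  — state set empty
rest 'aacbaaccc' ignored (set empty)
final: {}; accept 1 not in set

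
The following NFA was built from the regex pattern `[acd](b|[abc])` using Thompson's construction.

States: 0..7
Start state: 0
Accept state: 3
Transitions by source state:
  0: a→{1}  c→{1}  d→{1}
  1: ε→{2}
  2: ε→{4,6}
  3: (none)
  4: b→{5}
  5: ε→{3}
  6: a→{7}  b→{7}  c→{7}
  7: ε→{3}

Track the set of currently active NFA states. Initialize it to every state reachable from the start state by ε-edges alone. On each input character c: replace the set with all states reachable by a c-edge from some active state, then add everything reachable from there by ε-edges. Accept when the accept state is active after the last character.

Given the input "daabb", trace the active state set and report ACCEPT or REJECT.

S₀ = ε-closure({0}) = {0}
'd' @ 1: {1,2,4,6}
'a' @ 2: {3,7}  (accept∈set)
'a' @ 3: {}  — no active states
rest 'bb' ignored (set empty)
final: {}; accept 3 not in set

Answer: REJECT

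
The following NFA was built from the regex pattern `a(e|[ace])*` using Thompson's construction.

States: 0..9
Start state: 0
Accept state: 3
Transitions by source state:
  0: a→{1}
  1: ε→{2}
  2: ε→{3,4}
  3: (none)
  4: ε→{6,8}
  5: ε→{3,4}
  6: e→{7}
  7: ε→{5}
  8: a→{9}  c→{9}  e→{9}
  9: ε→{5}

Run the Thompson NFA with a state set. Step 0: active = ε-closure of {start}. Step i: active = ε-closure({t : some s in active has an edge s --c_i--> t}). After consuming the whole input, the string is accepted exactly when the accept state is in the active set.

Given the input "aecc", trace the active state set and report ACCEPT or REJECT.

Answer: ACCEPT

Trace:
S₀ = ε-closure({0}) = {0}
'a' @ 1: {1,2,3,4,6,8}  ✓accept
'e' @ 2: {3,4,5,6,7,8,9}  ✓accept
'c' @ 3: {3,4,5,6,8,9}  ✓accept
'c' @ 4: {3,4,5,6,8,9}  ✓accept
final: {3,4,5,6,8,9}; accept 3 in set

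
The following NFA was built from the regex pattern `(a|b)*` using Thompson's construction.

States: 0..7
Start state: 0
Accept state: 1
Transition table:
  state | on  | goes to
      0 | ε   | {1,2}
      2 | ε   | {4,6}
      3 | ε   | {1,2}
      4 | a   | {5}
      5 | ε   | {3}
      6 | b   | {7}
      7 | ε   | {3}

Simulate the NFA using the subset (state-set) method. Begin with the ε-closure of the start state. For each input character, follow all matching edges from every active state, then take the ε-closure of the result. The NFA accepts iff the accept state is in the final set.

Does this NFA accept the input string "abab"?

Answer: ACCEPT

Trace:
start: ε-closure({0}) = {0,1,2,4,6}
'a' @ 1: {1,2,3,4,5,6}  (accept∈set)
'b' @ 2: {1,2,3,4,6,7}  (accept∈set)
'a' @ 3: {1,2,3,4,5,6}  (accept∈set)
'b' @ 4: {1,2,3,4,6,7}  (accept∈set)
end set {1,2,3,4,6,7} — state 1 in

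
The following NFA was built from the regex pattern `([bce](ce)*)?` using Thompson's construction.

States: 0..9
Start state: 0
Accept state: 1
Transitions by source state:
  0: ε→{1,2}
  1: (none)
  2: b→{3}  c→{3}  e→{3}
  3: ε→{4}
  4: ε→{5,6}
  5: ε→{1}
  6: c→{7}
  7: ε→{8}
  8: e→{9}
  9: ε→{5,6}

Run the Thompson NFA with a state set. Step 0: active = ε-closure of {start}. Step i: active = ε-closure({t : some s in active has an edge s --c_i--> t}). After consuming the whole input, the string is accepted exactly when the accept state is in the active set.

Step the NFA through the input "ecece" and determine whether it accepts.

S₀ = ε-closure({0}) = {0,1,2}
'e' @ 1: {1,3,4,5,6}  ✓accept
'c' @ 2: {7,8}
'e' @ 3: {1,5,6,9}  ✓accept
'c' @ 4: {7,8}
'e' @ 5: {1,5,6,9}  ✓accept
final: {1,5,6,9}; accept 1 in set

Answer: ACCEPT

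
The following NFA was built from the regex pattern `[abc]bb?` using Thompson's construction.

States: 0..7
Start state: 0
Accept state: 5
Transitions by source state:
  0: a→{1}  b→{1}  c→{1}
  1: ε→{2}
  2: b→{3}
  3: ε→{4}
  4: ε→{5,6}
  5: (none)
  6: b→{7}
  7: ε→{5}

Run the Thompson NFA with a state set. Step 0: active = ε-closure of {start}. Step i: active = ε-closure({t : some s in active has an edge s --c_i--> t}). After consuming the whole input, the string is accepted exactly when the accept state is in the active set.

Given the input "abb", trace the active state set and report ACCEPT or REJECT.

initial (ε-close {0}): {0}
'a' @ 1: {1,2}
'b' @ 2: {3,4,5,6}  [accepting]
'b' @ 3: {5,7}  [accepting]
end set {5,7} — state 5 in

Answer: ACCEPT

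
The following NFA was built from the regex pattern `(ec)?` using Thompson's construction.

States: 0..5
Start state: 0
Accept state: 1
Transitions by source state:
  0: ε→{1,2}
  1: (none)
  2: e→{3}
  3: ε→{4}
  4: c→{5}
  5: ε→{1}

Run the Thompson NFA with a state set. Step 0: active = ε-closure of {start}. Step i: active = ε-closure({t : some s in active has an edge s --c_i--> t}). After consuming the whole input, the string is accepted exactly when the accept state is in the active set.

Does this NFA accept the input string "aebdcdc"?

initial (ε-close {0}): {0,1,2}
'a' @ 1: {}  — no active states
rest 'ebdcdc' ignored (set empty)
final: {}; accept 1 not in set

Answer: REJECT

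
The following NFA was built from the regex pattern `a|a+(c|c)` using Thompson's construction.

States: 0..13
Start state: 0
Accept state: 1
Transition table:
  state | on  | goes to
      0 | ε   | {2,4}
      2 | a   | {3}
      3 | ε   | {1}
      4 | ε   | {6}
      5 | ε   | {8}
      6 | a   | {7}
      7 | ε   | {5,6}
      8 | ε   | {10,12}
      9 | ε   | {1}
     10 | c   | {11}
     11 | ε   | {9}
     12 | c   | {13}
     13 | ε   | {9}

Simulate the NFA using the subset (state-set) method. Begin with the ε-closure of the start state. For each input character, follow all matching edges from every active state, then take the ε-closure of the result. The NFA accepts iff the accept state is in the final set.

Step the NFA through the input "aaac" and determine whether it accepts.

S₀ = ε-closure({0}) = {0,2,4,6}
'a' @ 1: {1,3,5,6,7,8,10,12}  (accept∈set)
'a' @ 2: {5,6,7,8,10,12}
'a' @ 3: {5,6,7,8,10,12}
'c' @ 4: {1,9,11,13}  (accept∈set)
after full input: {1,9,11,13}  (accept=1 in)

Answer: ACCEPT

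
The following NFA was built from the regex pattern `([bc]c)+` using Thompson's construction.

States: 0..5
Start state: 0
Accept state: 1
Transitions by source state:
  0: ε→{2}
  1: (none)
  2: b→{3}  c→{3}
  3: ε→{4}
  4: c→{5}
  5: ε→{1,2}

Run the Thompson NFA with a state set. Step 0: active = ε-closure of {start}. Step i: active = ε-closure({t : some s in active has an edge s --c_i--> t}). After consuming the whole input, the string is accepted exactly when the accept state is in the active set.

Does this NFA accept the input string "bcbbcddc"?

start: ε-closure({0}) = {0,2}
'b' @ 1: {3,4}
'c' @ 2: {1,2,5}  [accepting]
'b' @ 3: {3,4}
'b' @ 4: {}  — state set empty
rest 'cddc' ignored (set empty)
after full input: {}  (accept=1 not in)

Answer: REJECT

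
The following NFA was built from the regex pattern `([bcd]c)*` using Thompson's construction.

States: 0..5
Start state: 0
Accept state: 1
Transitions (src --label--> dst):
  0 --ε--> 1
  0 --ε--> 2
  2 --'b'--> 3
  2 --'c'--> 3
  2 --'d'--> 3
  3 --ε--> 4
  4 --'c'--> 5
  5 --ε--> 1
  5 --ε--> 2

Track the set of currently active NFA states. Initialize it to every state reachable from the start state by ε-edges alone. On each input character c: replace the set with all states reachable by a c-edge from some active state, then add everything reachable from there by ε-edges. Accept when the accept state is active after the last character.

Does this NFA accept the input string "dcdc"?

initial (ε-close {0}): {0,1,2}
'd' @ 1: {3,4}
'c' @ 2: {1,2,5}  (accept∈set)
'd' @ 3: {3,4}
'c' @ 4: {1,2,5}  (accept∈set)
after full input: {1,2,5}  (accept=1 in)

Answer: ACCEPT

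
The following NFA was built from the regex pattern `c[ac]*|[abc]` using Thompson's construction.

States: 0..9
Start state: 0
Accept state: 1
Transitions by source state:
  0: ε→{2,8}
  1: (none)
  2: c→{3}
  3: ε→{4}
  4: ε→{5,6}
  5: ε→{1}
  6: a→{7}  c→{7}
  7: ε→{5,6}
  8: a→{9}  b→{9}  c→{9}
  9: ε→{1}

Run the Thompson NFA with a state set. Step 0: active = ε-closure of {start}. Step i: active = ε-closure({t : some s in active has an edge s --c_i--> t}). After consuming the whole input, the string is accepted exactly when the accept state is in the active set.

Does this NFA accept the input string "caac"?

Answer: ACCEPT

Trace:
start: ε-closure({0}) = {0,2,8}
'c' @ 1: {1,3,4,5,6,9}  [accepting]
'a' @ 2: {1,5,6,7}  [accepting]
'a' @ 3: {1,5,6,7}  [accepting]
'c' @ 4: {1,5,6,7}  [accepting]
final: {1,5,6,7}; accept 1 in set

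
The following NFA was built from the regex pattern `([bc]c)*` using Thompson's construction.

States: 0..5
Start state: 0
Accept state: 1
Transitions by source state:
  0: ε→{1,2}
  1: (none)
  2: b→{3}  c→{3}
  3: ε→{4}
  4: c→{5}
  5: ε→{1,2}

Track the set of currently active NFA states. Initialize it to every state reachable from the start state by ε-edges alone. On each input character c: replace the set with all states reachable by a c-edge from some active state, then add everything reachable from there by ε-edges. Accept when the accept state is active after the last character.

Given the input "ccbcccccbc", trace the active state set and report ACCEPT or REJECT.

start: ε-closure({0}) = {0,1,2}
'c' @ 1: {3,4}
'c' @ 2: {1,2,5}  (accept∈set)
'b' @ 3: {3,4}
'c' @ 4: {1,2,5}  (accept∈set)
'c' @ 5: {3,4}
'c' @ 6: {1,2,5}  (accept∈set)
'c' @ 7: {3,4}
'c' @ 8: {1,2,5}  (accept∈set)
'b' @ 9: {3,4}
'c' @ 10: {1,2,5}  (accept∈set)
after full input: {1,2,5}  (accept=1 in)

Answer: ACCEPT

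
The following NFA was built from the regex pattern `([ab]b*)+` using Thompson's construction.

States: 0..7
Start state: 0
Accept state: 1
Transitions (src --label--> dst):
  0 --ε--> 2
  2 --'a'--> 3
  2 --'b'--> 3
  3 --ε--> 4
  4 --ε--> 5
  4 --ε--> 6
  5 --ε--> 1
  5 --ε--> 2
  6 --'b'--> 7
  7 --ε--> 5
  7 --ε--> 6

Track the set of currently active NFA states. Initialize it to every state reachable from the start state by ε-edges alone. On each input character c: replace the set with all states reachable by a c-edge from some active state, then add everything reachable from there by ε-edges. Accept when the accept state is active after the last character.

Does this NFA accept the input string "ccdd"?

start: ε-closure({0}) = {0,2}
'c' @ 1: {}  — dead — no transitions
rest 'cdd' ignored (set empty)
final: {}; accept 1 not in set

Answer: REJECT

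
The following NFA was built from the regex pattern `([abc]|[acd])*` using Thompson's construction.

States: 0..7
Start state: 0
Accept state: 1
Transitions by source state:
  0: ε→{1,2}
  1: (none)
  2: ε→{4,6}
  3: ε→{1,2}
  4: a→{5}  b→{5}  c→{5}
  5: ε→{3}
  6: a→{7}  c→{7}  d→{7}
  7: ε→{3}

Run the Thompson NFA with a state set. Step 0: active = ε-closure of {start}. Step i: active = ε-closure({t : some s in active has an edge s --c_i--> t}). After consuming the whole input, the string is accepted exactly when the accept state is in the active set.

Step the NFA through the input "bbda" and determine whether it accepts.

initial (ε-close {0}): {0,1,2,4,6}
'b' @ 1: {1,2,3,4,5,6}  [accepting]
'b' @ 2: {1,2,3,4,5,6}  [accepting]
'd' @ 3: {1,2,3,4,6,7}  [accepting]
'a' @ 4: {1,2,3,4,5,6,7}  [accepting]
after full input: {1,2,3,4,5,6,7}  (accept=1 in)

Answer: ACCEPT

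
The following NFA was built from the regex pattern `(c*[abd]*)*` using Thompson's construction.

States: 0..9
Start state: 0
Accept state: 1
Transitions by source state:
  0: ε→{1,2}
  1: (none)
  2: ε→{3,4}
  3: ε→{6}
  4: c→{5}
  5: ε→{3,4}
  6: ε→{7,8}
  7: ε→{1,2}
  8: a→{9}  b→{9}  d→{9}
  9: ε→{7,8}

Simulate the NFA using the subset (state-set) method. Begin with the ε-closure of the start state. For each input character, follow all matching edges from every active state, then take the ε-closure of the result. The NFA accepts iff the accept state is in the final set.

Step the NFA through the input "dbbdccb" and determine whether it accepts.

S₀ = ε-closure({0}) = {0,1,2,3,4,6,7,8}
'd' @ 1: {1,2,3,4,6,7,8,9}  [accepting]
'b' @ 2: {1,2,3,4,6,7,8,9}  [accepting]
'b' @ 3: {1,2,3,4,6,7,8,9}  [accepting]
'd' @ 4: {1,2,3,4,6,7,8,9}  [accepting]
'c' @ 5: {1,2,3,4,5,6,7,8}  [accepting]
'c' @ 6: {1,2,3,4,5,6,7,8}  [accepting]
'b' @ 7: {1,2,3,4,6,7,8,9}  [accepting]
final: {1,2,3,4,6,7,8,9}; accept 1 in set

Answer: ACCEPT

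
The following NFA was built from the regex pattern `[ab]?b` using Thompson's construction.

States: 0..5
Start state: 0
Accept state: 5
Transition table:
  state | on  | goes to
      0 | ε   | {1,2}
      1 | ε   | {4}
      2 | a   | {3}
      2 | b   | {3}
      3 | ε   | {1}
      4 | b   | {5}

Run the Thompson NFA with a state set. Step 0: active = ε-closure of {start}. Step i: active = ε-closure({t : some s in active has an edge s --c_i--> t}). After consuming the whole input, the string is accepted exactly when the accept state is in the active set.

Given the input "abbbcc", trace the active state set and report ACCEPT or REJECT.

S₀ = ε-closure({0}) = {0,1,2,4}
'a' @ 1: {1,3,4}
'b' @ 2: {5}  [accepting]
'b' @ 3: {}  — state set empty
rest 'bcc' ignored (set empty)
end set {} — state 5 not in

Answer: REJECT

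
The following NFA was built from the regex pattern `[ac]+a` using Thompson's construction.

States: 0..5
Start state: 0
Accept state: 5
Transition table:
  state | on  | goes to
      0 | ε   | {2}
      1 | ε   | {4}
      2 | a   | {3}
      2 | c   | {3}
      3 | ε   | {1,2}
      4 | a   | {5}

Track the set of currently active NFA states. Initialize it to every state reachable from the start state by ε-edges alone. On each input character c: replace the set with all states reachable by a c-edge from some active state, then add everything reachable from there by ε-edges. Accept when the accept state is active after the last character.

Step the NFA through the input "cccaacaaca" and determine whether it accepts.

initial (ε-close {0}): {0,2}
'c' @ 1: {1,2,3,4}
'c' @ 2: {1,2,3,4}
'c' @ 3: {1,2,3,4}
'a' @ 4: {1,2,3,4,5}  ✓accept
'a' @ 5: {1,2,3,4,5}  ✓accept
'c' @ 6: {1,2,3,4}
'a' @ 7: {1,2,3,4,5}  ✓accept
'a' @ 8: {1,2,3,4,5}  ✓accept
'c' @ 9: {1,2,3,4}
'a' @ 10: {1,2,3,4,5}  ✓accept
end set {1,2,3,4,5} — state 5 in

Answer: ACCEPT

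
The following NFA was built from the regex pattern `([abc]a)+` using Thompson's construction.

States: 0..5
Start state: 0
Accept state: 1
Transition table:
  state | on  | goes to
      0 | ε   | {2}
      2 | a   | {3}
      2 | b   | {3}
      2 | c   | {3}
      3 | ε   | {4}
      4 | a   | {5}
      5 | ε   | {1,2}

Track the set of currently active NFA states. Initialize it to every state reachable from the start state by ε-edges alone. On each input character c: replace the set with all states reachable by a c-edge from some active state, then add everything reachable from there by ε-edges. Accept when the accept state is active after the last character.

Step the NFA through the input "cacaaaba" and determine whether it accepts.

initial (ε-close {0}): {0,2}
'c' @ 1: {3,4}
'a' @ 2: {1,2,5}  (accept∈set)
'c' @ 3: {3,4}
'a' @ 4: {1,2,5}  (accept∈set)
'a' @ 5: {3,4}
'a' @ 6: {1,2,5}  (accept∈set)
'b' @ 7: {3,4}
'a' @ 8: {1,2,5}  (accept∈set)
end set {1,2,5} — state 1 in

Answer: ACCEPT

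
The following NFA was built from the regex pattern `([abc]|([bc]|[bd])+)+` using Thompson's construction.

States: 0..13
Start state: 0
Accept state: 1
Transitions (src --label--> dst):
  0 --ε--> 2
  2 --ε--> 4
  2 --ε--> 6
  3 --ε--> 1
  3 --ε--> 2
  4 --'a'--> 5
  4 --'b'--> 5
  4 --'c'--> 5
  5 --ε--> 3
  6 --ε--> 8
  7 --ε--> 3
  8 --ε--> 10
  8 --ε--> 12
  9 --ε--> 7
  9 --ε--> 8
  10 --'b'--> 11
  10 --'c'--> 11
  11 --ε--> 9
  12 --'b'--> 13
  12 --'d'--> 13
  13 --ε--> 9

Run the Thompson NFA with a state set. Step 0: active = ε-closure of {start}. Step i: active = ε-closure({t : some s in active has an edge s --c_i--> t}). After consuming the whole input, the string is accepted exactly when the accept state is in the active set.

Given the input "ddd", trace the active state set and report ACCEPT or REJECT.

start: ε-closure({0}) = {0,2,4,6,8,10,12}
'd' @ 1: {1,2,3,4,6,7,8,9,10,12,13}  (accept∈set)
'd' @ 2: {1,2,3,4,6,7,8,9,10,12,13}  (accept∈set)
'd' @ 3: {1,2,3,4,6,7,8,9,10,12,13}  (accept∈set)
after full input: {1,2,3,4,6,7,8,9,10,12,13}  (accept=1 in)

Answer: ACCEPT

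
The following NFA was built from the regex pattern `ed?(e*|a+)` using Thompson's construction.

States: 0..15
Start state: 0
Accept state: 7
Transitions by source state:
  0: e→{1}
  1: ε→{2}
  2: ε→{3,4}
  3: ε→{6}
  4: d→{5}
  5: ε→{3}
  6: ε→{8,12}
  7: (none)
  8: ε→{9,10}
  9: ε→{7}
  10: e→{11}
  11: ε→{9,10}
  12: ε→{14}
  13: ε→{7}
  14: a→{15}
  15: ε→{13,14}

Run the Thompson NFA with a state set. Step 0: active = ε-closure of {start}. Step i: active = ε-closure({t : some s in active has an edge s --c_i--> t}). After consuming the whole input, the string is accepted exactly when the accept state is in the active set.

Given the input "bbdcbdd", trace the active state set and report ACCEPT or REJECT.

Answer: REJECT

Trace:
initial (ε-close {0}): {0}
'b' @ 1: {}  — dead — no transitions
rest 'bdcbdd' ignored (set empty)
final: {}; accept 7 not in set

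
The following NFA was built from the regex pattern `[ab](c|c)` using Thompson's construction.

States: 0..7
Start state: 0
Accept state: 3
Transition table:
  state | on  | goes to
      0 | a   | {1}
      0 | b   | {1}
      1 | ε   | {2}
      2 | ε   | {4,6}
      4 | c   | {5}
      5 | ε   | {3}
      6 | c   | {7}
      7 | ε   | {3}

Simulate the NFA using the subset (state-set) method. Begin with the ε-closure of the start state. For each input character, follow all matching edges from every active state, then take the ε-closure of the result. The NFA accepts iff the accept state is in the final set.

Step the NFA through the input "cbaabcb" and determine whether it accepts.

S₀ = ε-closure({0}) = {0}
'c' @ 1: {}  — dead — no transitions
rest 'baabcb' ignored (set empty)
end set {} — state 3 not in

Answer: REJECT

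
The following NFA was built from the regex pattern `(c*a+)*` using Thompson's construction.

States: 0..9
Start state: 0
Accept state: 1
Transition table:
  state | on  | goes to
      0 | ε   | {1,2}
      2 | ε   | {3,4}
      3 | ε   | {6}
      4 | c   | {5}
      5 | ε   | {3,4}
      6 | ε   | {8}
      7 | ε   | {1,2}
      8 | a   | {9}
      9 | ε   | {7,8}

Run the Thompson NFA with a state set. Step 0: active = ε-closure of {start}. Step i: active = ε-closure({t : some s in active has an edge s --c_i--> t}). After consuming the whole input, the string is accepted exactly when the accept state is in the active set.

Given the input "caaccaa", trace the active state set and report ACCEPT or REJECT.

Answer: ACCEPT

Steps:
S₀ = ε-closure({0}) = {0,1,2,3,4,6,8}
'c' @ 1: {3,4,5,6,8}
'a' @ 2: {1,2,3,4,6,7,8,9}  [accepting]
'a' @ 3: {1,2,3,4,6,7,8,9}  [accepting]
'c' @ 4: {3,4,5,6,8}
'c' @ 5: {3,4,5,6,8}
'a' @ 6: {1,2,3,4,6,7,8,9}  [accepting]
'a' @ 7: {1,2,3,4,6,7,8,9}  [accepting]
after full input: {1,2,3,4,6,7,8,9}  (accept=1 in)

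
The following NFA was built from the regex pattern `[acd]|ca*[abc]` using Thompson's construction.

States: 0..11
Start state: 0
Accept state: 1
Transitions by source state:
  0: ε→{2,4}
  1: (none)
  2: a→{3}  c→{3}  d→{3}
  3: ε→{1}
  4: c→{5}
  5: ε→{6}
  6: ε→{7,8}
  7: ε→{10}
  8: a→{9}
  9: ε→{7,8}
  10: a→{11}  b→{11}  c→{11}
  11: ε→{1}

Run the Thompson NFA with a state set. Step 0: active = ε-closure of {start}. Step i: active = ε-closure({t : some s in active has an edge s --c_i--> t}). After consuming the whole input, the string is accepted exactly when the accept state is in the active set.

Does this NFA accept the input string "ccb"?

Answer: REJECT

Steps:
S₀ = ε-closure({0}) = {0,2,4}
'c' @ 1: {1,3,5,6,7,8,10}  ✓accept
'c' @ 2: {1,11}  ✓accept
'b' @ 3: {}  — dead — no transitions
end set {} — state 1 not in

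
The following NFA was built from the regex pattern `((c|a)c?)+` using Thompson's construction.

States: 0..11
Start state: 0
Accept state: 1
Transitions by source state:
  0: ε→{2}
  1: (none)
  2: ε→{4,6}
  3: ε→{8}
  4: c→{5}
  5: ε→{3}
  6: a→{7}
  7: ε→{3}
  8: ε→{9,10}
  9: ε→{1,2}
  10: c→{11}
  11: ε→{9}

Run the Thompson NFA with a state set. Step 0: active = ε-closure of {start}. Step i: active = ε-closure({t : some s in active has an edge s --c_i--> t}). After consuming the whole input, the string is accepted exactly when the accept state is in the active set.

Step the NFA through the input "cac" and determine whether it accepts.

start: ε-closure({0}) = {0,2,4,6}
'c' @ 1: {1,2,3,4,5,6,8,9,10}  ✓accept
'a' @ 2: {1,2,3,4,6,7,8,9,10}  ✓accept
'c' @ 3: {1,2,3,4,5,6,8,9,10,11}  ✓accept
final: {1,2,3,4,5,6,8,9,10,11}; accept 1 in set

Answer: ACCEPT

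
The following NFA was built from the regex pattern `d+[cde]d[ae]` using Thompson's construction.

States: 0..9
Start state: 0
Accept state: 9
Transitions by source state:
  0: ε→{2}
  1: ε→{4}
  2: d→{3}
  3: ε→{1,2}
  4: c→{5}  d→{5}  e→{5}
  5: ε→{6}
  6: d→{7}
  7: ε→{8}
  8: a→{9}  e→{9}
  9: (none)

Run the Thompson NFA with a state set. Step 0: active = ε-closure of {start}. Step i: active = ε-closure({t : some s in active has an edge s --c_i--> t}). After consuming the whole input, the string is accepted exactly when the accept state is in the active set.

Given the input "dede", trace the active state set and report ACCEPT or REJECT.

initial (ε-close {0}): {0,2}
'd' @ 1: {1,2,3,4}
'e' @ 2: {5,6}
'd' @ 3: {7,8}
'e' @ 4: {9}  ✓accept
final: {9}; accept 9 in set

Answer: ACCEPT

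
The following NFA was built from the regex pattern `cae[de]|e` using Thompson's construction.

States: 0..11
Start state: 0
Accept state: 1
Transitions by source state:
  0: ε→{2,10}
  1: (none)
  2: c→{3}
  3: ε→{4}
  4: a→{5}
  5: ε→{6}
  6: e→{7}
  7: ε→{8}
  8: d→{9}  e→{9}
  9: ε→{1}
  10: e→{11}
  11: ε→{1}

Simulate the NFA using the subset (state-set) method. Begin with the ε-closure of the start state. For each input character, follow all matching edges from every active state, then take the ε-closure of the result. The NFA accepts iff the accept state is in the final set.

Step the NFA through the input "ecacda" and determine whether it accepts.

S₀ = ε-closure({0}) = {0,2,10}
'e' @ 1: {1,11}  [accepting]
'c' @ 2: {}  — state set empty
rest 'acda' ignored (set empty)
after full input: {}  (accept=1 not in)

Answer: REJECT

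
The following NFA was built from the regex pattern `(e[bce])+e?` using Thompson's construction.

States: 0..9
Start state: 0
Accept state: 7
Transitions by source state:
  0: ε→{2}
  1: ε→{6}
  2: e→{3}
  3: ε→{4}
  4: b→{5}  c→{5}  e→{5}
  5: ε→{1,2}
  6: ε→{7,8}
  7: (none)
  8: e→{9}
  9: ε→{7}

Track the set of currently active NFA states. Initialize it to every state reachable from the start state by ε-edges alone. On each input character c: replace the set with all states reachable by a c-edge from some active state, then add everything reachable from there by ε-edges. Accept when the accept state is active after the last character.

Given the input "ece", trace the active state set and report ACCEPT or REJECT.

S₀ = ε-closure({0}) = {0,2}
'e' @ 1: {3,4}
'c' @ 2: {1,2,5,6,7,8}  [accepting]
'e' @ 3: {3,4,7,9}  [accepting]
after full input: {3,4,7,9}  (accept=7 in)

Answer: ACCEPT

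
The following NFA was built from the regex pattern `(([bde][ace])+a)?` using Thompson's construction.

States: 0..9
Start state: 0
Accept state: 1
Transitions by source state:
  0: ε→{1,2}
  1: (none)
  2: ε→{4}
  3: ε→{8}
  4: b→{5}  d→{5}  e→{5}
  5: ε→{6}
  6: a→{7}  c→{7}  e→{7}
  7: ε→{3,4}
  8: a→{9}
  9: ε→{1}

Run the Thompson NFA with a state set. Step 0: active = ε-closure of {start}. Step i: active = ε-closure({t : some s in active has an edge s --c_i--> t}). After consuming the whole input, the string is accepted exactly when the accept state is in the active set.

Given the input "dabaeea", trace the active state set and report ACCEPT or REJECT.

S₀ = ε-closure({0}) = {0,1,2,4}
'd' @ 1: {5,6}
'a' @ 2: {3,4,7,8}
'b' @ 3: {5,6}
'a' @ 4: {3,4,7,8}
'e' @ 5: {5,6}
'e' @ 6: {3,4,7,8}
'a' @ 7: {1,9}  ✓accept
final: {1,9}; accept 1 in set

Answer: ACCEPT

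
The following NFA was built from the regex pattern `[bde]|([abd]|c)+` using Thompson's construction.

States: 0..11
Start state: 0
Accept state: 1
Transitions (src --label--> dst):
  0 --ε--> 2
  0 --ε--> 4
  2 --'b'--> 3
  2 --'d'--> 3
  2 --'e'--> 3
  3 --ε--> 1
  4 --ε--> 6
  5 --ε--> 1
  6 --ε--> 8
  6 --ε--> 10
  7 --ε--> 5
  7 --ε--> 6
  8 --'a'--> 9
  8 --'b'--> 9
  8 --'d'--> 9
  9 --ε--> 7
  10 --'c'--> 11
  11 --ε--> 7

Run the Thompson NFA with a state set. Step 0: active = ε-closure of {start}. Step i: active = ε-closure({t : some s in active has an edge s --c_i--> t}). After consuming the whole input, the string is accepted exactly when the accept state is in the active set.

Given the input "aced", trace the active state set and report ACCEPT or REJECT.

initial (ε-close {0}): {0,2,4,6,8,10}
'a' @ 1: {1,5,6,7,8,9,10}  ✓accept
'c' @ 2: {1,5,6,7,8,10,11}  ✓accept
'e' @ 3: {}  — no active states
rest 'd' ignored (set empty)
final: {}; accept 1 not in set

Answer: REJECT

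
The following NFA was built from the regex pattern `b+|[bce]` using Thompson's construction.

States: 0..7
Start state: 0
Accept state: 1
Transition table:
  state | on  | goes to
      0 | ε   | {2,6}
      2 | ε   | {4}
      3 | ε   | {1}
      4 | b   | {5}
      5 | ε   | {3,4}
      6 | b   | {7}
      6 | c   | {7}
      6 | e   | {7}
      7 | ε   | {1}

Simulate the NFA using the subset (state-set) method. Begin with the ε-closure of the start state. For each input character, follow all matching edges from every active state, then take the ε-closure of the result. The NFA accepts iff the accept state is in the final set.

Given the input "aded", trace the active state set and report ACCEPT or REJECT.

Answer: REJECT

Derivation:
start: ε-closure({0}) = {0,2,4,6}
'a' @ 1: {}  — state set empty
rest 'ded' ignored (set empty)
final: {}; accept 1 not in set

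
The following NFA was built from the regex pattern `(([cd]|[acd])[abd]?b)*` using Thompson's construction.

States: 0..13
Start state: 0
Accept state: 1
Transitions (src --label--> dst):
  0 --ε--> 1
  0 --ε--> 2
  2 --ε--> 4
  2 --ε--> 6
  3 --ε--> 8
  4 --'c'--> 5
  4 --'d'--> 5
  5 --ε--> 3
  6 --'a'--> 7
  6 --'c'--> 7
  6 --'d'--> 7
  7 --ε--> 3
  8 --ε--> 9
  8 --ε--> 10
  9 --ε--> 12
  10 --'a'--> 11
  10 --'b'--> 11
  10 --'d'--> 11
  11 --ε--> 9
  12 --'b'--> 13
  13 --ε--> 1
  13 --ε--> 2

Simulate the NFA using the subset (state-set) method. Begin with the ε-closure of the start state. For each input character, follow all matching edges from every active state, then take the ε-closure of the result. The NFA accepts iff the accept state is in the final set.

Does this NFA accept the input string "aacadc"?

Answer: REJECT

Derivation:
S₀ = ε-closure({0}) = {0,1,2,4,6}
'a' @ 1: {3,7,8,9,10,12}
'a' @ 2: {9,11,12}
'c' @ 3: {}  — dead — no transitions
rest 'adc' ignored (set empty)
final: {}; accept 1 not in set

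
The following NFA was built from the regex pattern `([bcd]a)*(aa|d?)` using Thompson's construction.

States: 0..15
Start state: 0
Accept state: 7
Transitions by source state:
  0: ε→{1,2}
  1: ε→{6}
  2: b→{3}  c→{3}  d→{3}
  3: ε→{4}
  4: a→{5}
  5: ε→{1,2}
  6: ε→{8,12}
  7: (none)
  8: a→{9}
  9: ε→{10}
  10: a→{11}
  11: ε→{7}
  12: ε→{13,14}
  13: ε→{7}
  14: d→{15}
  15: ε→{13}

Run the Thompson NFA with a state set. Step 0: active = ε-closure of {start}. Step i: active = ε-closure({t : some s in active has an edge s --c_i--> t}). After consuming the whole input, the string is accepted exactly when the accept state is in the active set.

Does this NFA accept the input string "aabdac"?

initial (ε-close {0}): {0,1,2,6,7,8,12,13,14}
'a' @ 1: {9,10}
'a' @ 2: {7,11}  ✓accept
'b' @ 3: {}  — state set empty
rest 'dac' ignored (set empty)
final: {}; accept 7 not in set

Answer: REJECT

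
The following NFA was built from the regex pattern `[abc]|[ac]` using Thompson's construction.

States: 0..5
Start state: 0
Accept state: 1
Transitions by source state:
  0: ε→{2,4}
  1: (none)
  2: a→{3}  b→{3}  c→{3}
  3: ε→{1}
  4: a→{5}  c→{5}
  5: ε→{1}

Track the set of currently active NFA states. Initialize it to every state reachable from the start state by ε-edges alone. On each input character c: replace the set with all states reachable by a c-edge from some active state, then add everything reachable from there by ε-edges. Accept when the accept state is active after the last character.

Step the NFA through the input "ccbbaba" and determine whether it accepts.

start: ε-closure({0}) = {0,2,4}
'c' @ 1: {1,3,5}  [accepting]
'c' @ 2: {}  — state set empty
rest 'bbaba' ignored (set empty)
after full input: {}  (accept=1 not in)

Answer: REJECT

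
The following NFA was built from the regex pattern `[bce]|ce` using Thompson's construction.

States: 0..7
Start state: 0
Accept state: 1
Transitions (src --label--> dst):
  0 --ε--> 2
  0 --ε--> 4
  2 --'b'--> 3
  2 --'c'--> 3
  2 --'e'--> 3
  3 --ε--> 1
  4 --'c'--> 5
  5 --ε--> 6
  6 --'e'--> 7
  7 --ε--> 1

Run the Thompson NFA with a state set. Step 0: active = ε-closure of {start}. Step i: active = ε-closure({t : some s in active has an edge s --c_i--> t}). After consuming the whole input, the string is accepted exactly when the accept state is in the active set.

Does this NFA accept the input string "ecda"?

start: ε-closure({0}) = {0,2,4}
'e' @ 1: {1,3}  (accept∈set)
'c' @ 2: {}  — no active states
rest 'da' ignored (set empty)
after full input: {}  (accept=1 not in)

Answer: REJECT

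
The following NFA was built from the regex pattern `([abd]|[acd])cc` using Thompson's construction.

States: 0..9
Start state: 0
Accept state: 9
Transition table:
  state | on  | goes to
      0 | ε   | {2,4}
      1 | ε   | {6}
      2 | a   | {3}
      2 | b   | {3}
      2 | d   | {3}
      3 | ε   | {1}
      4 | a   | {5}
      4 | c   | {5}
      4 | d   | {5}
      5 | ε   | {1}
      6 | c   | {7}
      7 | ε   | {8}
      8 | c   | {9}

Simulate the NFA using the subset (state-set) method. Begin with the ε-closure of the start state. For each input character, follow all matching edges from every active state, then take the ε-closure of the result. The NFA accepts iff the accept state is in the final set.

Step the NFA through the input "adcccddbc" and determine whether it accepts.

start: ε-closure({0}) = {0,2,4}
'a' @ 1: {1,3,5,6}
'd' @ 2: {}  — state set empty
rest 'cccddbc' ignored (set empty)
after full input: {}  (accept=9 not in)

Answer: REJECT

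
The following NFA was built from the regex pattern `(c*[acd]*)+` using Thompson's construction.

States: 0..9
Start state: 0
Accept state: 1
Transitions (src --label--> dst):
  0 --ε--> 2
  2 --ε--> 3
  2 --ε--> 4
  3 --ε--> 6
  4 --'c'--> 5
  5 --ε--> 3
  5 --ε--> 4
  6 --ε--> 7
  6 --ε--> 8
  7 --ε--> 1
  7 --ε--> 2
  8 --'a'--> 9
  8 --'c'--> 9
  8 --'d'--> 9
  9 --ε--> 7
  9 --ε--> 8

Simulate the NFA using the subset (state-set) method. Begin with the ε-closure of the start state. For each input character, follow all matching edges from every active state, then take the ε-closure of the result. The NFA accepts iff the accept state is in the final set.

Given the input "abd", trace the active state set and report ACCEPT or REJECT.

Answer: REJECT

Trace:
start: ε-closure({0}) = {0,1,2,3,4,6,7,8}
'a' @ 1: {1,2,3,4,6,7,8,9}  ✓accept
'b' @ 2: {}  — dead — no transitions
rest 'd' ignored (set empty)
end set {} — state 1 not in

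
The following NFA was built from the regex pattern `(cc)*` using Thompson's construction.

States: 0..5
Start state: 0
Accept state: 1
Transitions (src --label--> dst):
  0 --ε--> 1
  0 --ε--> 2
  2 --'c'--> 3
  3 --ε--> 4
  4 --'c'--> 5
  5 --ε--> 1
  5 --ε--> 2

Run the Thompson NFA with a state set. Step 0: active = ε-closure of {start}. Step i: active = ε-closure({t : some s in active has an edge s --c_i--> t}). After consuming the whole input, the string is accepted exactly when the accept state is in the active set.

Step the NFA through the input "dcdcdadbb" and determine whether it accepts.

S₀ = ε-closure({0}) = {0,1,2}
'd' @ 1: {}  — dead — no transitions
rest 'cdcdadbb' ignored (set empty)
final: {}; accept 1 not in set

Answer: REJECT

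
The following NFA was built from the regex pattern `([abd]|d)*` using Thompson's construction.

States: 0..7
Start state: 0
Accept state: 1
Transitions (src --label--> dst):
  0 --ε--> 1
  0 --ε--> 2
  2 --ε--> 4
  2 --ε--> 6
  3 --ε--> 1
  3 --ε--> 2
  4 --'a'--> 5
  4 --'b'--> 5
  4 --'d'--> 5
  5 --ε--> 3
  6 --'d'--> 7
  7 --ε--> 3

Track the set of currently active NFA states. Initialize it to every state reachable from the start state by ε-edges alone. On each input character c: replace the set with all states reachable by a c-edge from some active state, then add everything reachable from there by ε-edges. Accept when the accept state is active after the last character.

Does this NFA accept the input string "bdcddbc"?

Answer: REJECT

Derivation:
start: ε-closure({0}) = {0,1,2,4,6}
'b' @ 1: {1,2,3,4,5,6}  (accept∈set)
'd' @ 2: {1,2,3,4,5,6,7}  (accept∈set)
'c' @ 3: {}  — no active states
rest 'ddbc' ignored (set empty)
final: {}; accept 1 not in set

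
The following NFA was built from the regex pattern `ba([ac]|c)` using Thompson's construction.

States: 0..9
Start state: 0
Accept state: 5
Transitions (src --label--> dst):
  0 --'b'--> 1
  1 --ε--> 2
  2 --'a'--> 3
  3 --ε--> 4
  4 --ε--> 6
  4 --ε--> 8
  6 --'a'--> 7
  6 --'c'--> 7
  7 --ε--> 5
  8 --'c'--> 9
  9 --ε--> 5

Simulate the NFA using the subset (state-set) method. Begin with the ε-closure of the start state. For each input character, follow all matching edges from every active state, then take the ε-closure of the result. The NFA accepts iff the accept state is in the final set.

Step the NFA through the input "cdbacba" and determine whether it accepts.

start: ε-closure({0}) = {0}
'c' @ 1: {}  — state set empty
rest 'dbacba' ignored (set empty)
final: {}; accept 5 not in set

Answer: REJECT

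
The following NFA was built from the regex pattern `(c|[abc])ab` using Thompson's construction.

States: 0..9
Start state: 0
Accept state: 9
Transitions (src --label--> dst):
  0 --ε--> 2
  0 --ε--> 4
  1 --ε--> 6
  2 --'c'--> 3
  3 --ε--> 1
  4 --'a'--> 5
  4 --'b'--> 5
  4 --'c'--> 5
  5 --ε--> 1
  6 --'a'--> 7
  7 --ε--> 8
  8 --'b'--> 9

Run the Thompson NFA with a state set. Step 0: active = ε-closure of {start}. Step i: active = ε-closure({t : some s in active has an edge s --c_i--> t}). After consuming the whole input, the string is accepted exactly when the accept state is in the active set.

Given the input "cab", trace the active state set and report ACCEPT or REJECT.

S₀ = ε-closure({0}) = {0,2,4}
'c' @ 1: {1,3,5,6}
'a' @ 2: {7,8}
'b' @ 3: {9}  ✓accept
end set {9} — state 9 in

Answer: ACCEPT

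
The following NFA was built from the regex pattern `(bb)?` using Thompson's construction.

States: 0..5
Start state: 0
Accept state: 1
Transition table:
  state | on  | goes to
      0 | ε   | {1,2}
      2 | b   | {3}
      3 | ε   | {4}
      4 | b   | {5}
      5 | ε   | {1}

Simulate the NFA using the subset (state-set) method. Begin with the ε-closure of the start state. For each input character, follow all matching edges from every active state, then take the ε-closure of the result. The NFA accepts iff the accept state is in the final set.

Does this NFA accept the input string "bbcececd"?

S₀ = ε-closure({0}) = {0,1,2}
'b' @ 1: {3,4}
'b' @ 2: {1,5}  (accept∈set)
'c' @ 3: {}  — dead — no transitions
rest 'ececd' ignored (set empty)
end set {} — state 1 not in

Answer: REJECT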